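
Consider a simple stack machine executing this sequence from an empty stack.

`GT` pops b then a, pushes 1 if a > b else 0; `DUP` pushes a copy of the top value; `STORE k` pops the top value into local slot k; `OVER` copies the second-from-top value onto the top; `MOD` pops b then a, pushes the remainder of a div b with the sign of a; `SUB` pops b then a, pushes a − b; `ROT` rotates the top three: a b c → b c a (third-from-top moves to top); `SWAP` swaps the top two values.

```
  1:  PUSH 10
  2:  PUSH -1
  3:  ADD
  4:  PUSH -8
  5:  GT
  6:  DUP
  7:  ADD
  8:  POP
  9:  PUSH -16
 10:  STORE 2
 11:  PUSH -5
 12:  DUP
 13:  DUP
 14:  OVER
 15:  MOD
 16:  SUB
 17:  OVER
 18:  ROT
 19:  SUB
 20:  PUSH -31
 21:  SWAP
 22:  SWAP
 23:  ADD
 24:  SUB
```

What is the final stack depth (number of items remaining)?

1

PUSH 10  -> [10]
PUSH -1  -> [10, -1]
ADD      -> [9]
PUSH -8  -> [9, -8]
GT       -> [1]
DUP      -> [1, 1]
ADD      -> [2]
POP      -> []
PUSH -16 -> [-16]
STORE 2  -> []
PUSH -5  -> [-5]
DUP      -> [-5, -5]
DUP      -> [-5, -5, -5]
OVER     -> [-5, -5, -5, -5]
MOD      -> [-5, -5, 0]
SUB      -> [-5, -5]
OVER     -> [-5, -5, -5]
ROT      -> [-5, -5, -5]
SUB      -> [-5, 0]
PUSH -31 -> [-5, 0, -31]
SWAP     -> [-5, -31, 0]
SWAP     -> [-5, 0, -31]
ADD      -> [-5, -31]
SUB      -> [26]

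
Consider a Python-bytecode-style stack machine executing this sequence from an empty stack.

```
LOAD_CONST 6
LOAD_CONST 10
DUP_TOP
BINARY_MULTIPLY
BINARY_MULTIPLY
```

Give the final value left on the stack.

600

LOAD_CONST 6     [6]
LOAD_CONST 10    [6, 10]
DUP_TOP          [6, 10, 10]
BINARY_MULTIPLY  [6, 100]
BINARY_MULTIPLY  [600]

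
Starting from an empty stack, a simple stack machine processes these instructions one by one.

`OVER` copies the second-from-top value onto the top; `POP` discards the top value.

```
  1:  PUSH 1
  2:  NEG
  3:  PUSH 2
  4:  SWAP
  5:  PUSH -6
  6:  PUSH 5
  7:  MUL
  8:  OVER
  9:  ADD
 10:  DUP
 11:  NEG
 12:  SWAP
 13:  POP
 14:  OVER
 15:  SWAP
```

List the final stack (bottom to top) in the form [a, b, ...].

PUSH 1   [1]
NEG      [-1]
PUSH 2   [-1, 2]
SWAP     [2, -1]
PUSH -6  [2, -1, -6]
PUSH 5   [2, -1, -6, 5]
MUL      [2, -1, -30]
OVER     [2, -1, -30, -1]
ADD      [2, -1, -31]
DUP      [2, -1, -31, -31]
NEG      [2, -1, -31, 31]
SWAP     [2, -1, 31, -31]
POP      [2, -1, 31]
OVER     [2, -1, 31, -1]
SWAP     [2, -1, -1, 31]

[2, -1, -1, 31]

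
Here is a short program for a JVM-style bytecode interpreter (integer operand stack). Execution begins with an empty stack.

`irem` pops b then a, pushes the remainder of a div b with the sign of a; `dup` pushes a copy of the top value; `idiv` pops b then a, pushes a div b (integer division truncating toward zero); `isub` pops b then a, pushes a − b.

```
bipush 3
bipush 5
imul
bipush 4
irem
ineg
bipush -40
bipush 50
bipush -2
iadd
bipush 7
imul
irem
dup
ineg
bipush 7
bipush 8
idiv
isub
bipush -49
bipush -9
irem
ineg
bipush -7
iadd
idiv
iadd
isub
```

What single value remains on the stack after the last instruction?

50

bipush 3   -> 3
bipush 5   -> 3 5
imul       -> 15
bipush 4   -> 15 4
irem       -> 3
ineg       -> -3
bipush -40 -> -3 -40
bipush 50  -> -3 -40 50
bipush -2  -> -3 -40 50 -2
iadd       -> -3 -40 48
bipush 7   -> -3 -40 48 7
imul       -> -3 -40 336
irem       -> -3 -40
dup        -> -3 -40 -40
ineg       -> -3 -40 40
bipush 7   -> -3 -40 40 7
bipush 8   -> -3 -40 40 7 8
idiv       -> -3 -40 40 0
isub       -> -3 -40 40
bipush -49 -> -3 -40 40 -49
bipush -9  -> -3 -40 40 -49 -9
irem       -> -3 -40 40 -4
ineg       -> -3 -40 40 4
bipush -7  -> -3 -40 40 4 -7
iadd       -> -3 -40 40 -3
idiv       -> -3 -40 -13
iadd       -> -3 -53
isub       -> 50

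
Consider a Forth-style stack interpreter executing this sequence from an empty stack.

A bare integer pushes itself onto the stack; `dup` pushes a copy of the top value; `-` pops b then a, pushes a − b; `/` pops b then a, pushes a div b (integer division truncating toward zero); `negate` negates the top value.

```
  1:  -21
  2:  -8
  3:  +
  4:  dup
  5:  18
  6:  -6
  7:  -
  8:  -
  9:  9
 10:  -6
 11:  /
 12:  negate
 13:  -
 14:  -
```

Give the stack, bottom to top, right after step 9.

-21  -21
-8   -21 -8
+    -29
dup  -29 -29
18   -29 -29 18
-6   -29 -29 18 -6
-    -29 -29 24
-    -29 -53
9    -29 -53 9

[-29, -53, 9]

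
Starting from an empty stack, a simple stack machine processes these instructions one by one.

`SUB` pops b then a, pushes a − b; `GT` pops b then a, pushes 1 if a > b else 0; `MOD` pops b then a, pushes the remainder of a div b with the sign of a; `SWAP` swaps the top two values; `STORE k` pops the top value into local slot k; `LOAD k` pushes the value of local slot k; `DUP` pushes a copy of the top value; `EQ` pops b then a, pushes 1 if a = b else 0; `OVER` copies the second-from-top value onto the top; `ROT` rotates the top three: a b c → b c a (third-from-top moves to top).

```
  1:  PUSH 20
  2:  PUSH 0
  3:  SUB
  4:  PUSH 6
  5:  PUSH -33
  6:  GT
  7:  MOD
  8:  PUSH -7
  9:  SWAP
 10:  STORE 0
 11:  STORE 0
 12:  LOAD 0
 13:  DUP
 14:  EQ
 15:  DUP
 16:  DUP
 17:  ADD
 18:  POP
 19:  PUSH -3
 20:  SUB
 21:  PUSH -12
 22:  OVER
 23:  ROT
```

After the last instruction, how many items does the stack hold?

PUSH 20   [20]
PUSH 0    [20, 0]
SUB       [20]
PUSH 6    [20, 6]
PUSH -33  [20, 6, -33]
GT        [20, 1]
MOD       [0]
PUSH -7   [0, -7]
SWAP      [-7, 0]
STORE 0   [-7]
STORE 0   []
LOAD 0    [-7]
DUP       [-7, -7]
EQ        [1]
DUP       [1, 1]
DUP       [1, 1, 1]
ADD       [1, 2]
POP       [1]
PUSH -3   [1, -3]
SUB       [4]
PUSH -12  [4, -12]
OVER      [4, -12, 4]
ROT       [-12, 4, 4]

3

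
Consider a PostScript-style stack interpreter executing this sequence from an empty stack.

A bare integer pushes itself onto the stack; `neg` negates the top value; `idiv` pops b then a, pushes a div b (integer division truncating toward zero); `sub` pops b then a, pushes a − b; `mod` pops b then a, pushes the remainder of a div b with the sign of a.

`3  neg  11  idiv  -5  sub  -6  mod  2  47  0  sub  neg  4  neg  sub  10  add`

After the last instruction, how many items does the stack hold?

3     [3]
neg   [-3]
11    [-3, 11]
idiv  [0]
-5    [0, -5]
sub   [5]
-6    [5, -6]
mod   [5]
2     [5, 2]
47    [5, 2, 47]
0     [5, 2, 47, 0]
sub   [5, 2, 47]
neg   [5, 2, -47]
4     [5, 2, -47, 4]
neg   [5, 2, -47, -4]
sub   [5, 2, -43]
10    [5, 2, -43, 10]
add   [5, 2, -33]

3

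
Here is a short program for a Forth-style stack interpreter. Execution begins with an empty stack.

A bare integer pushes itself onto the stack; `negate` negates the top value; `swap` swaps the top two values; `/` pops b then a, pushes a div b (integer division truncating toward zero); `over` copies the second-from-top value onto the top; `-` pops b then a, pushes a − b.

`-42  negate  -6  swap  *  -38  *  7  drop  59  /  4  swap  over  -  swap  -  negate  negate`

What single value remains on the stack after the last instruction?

-42    → -42
negate → 42
-6     → 42 -6
swap   → -6 42
*      → -252
-38    → -252 -38
*      → 9576
7      → 9576 7
drop   → 9576
59     → 9576 59
/      → 162
4      → 162 4
swap   → 4 162
over   → 4 162 4
-      → 4 158
swap   → 158 4
-      → 154
negate → -154
negate → 154

154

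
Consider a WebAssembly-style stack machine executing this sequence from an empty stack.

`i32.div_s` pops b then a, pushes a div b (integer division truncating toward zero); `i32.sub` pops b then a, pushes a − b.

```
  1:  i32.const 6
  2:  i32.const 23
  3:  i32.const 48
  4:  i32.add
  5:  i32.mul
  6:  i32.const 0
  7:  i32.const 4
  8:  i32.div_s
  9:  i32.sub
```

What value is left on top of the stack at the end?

i32.const 6  → 6
i32.const 23 → 6 23
i32.const 48 → 6 23 48
i32.add      → 6 71
i32.mul      → 426
i32.const 0  → 426 0
i32.const 4  → 426 0 4
i32.div_s    → 426 0
i32.sub      → 426

426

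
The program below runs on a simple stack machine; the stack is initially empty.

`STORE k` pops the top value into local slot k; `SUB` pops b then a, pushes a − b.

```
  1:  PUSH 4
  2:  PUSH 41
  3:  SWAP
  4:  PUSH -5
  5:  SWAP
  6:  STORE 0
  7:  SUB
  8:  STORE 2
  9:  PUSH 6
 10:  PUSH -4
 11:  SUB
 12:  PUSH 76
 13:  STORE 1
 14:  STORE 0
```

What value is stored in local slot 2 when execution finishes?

PUSH 4  -> 4
PUSH 41 -> 4 41
SWAP    -> 41 4
PUSH -5 -> 41 4 -5
SWAP    -> 41 -5 4
STORE 0 -> 41 -5
SUB     -> 46
STORE 2 -> (empty)
PUSH 6  -> 6
PUSH -4 -> 6 -4
SUB     -> 10
PUSH 76 -> 10 76
STORE 1 -> 10
STORE 0 -> (empty)

46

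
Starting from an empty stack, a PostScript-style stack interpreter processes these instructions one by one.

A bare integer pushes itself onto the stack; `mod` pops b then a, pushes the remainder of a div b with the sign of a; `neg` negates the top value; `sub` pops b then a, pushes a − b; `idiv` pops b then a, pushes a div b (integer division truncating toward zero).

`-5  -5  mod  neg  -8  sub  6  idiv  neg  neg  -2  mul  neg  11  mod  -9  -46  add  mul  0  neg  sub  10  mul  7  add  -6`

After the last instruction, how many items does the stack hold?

2

-5    [-5]
-5    [-5, -5]
mod   [0]
neg   [0]
-8    [0, -8]
sub   [8]
6     [8, 6]
idiv  [1]
neg   [-1]
neg   [1]
-2    [1, -2]
mul   [-2]
neg   [2]
11    [2, 11]
mod   [2]
-9    [2, -9]
-46   [2, -9, -46]
add   [2, -55]
mul   [-110]
0     [-110, 0]
neg   [-110, 0]
sub   [-110]
10    [-110, 10]
mul   [-1100]
7     [-1100, 7]
add   [-1093]
-6    [-1093, -6]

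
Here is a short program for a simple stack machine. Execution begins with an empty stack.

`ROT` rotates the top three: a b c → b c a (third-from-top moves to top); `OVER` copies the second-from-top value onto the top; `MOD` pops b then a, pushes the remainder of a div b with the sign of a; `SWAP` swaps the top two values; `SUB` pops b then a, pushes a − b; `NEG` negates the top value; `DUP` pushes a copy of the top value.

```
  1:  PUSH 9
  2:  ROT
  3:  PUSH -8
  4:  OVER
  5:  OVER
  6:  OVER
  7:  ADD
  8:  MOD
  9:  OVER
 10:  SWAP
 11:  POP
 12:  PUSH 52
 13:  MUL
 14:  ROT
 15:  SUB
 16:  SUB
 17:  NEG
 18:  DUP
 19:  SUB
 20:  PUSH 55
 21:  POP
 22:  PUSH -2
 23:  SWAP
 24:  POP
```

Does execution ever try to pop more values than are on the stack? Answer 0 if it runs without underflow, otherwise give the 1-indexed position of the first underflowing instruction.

PUSH 9 : 9
ROT  — needs 3 operands, stack has 1 → underflow

2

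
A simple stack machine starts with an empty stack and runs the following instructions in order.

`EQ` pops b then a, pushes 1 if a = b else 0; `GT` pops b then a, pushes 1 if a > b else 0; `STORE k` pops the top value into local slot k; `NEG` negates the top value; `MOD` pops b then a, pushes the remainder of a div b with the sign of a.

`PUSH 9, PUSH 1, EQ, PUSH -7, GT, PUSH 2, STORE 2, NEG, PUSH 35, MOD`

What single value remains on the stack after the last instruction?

PUSH 9   [9]
PUSH 1   [9, 1]
EQ       [0]
PUSH -7  [0, -7]
GT       [1]
PUSH 2   [1, 2]
STORE 2  [1]
NEG      [-1]
PUSH 35  [-1, 35]
MOD      [-1]

-1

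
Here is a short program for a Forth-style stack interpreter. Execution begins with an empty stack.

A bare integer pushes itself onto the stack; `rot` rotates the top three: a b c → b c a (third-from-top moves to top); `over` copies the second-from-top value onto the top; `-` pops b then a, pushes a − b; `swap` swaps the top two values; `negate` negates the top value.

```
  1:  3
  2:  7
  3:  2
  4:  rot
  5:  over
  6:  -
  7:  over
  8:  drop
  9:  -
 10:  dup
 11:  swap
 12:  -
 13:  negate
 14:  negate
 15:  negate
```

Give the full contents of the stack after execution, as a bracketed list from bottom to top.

3      → 3
7      → 3 7
2      → 3 7 2
rot    → 7 2 3
over   → 7 2 3 2
-      → 7 2 1
over   → 7 2 1 2
drop   → 7 2 1
-      → 7 1
dup    → 7 1 1
swap   → 7 1 1
-      → 7 0
negate → 7 0
negate → 7 0
negate → 7 0

[7, 0]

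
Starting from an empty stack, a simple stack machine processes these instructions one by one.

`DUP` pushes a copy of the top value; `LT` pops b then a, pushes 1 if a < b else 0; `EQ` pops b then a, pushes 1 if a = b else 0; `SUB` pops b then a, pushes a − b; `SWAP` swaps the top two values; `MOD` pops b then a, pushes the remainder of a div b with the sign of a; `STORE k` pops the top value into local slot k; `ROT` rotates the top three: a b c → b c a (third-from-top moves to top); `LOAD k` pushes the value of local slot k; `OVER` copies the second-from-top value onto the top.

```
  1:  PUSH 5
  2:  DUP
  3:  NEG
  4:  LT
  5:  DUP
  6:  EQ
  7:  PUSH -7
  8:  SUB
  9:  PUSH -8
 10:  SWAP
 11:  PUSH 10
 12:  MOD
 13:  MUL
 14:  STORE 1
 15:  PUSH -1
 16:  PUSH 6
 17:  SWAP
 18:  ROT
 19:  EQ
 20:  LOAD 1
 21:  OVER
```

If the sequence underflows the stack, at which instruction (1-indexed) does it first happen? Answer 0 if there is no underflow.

18

PUSH 5  -> 5
DUP     -> 5 5
NEG     -> 5 -5
LT      -> 0
DUP     -> 0 0
EQ      -> 1
PUSH -7 -> 1 -7
SUB     -> 8
PUSH -8 -> 8 -8
SWAP    -> -8 8
PUSH 10 -> -8 8 10
MOD     -> -8 8
MUL     -> -64
STORE 1 -> (empty)
PUSH -1 -> -1
PUSH 6  -> -1 6
SWAP    -> 6 -1
ROT  — needs 3 operands, stack has 2 → underflow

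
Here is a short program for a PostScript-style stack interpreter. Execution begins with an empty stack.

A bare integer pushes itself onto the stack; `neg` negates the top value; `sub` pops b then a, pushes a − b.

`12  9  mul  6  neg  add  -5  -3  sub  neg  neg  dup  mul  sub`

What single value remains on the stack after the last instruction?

12  -> 12
9   -> 12 9
mul -> 108
6   -> 108 6
neg -> 108 -6
add -> 102
-5  -> 102 -5
-3  -> 102 -5 -3
sub -> 102 -2
neg -> 102 2
neg -> 102 -2
dup -> 102 -2 -2
mul -> 102 4
sub -> 98

98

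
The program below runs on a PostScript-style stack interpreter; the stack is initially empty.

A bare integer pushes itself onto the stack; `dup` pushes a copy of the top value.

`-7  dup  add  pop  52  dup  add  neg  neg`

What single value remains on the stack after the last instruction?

104

-7  : [-7]
dup : [-7, -7]
add : [-14]
pop : []
52  : [52]
dup : [52, 52]
add : [104]
neg : [-104]
neg : [104]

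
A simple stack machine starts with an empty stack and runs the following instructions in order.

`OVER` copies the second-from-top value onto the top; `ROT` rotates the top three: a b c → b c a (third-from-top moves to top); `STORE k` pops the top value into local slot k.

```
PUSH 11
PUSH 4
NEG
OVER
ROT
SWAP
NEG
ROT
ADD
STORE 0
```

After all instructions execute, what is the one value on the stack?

11

PUSH 11  11
PUSH 4   11 4
NEG      11 -4
OVER     11 -4 11
ROT      -4 11 11
SWAP     -4 11 11
NEG      -4 11 -11
ROT      11 -11 -4
ADD      11 -15
STORE 0  11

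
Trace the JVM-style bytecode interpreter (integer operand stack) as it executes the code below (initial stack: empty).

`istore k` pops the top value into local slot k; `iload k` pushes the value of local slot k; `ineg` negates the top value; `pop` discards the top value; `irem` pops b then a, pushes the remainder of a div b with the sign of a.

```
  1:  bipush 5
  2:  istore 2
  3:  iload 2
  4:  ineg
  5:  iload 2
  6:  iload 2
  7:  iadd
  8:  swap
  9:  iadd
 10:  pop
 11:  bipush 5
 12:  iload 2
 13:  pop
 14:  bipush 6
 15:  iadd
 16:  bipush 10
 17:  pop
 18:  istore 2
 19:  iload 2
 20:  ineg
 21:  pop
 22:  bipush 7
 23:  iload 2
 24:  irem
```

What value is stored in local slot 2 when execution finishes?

bipush 5   5
istore 2   (empty)
iload 2    5
ineg       -5
iload 2    -5 5
iload 2    -5 5 5
iadd       -5 10
swap       10 -5
iadd       5
pop        (empty)
bipush 5   5
iload 2    5 5
pop        5
bipush 6   5 6
iadd       11
bipush 10  11 10
pop        11
istore 2   (empty)
iload 2    11
ineg       -11
pop        (empty)
bipush 7   7
iload 2    7 11
irem       7

11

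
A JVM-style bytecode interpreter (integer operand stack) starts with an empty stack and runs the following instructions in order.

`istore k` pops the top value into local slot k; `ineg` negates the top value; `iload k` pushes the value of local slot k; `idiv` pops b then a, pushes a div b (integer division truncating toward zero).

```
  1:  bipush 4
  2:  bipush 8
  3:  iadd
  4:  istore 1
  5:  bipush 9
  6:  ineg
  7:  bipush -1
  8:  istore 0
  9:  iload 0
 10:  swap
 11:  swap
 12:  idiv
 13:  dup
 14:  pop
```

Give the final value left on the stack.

9

bipush 4  : 4
bipush 8  : 4 8
iadd      : 12
istore 1  : (empty)
bipush 9  : 9
ineg      : -9
bipush -1 : -9 -1
istore 0  : -9
iload 0   : -9 -1
swap      : -1 -9
swap      : -9 -1
idiv      : 9
dup       : 9 9
pop       : 9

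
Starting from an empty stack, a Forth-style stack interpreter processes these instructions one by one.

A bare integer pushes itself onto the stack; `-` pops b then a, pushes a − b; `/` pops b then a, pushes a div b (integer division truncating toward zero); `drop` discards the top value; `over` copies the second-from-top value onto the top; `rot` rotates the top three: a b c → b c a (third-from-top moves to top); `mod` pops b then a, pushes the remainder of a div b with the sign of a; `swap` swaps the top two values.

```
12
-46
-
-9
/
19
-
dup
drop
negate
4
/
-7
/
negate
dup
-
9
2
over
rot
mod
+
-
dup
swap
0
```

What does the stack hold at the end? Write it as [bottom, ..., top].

[-2, -2, 0]

12     : 12
-46    : 12 -46
-      : 58
-9     : 58 -9
/      : -6
19     : -6 19
-      : -25
dup    : -25 -25
drop   : -25
negate : 25
4      : 25 4
/      : 6
-7     : 6 -7
/      : 0
negate : 0
dup    : 0 0
-      : 0
9      : 0 9
2      : 0 9 2
over   : 0 9 2 9
rot    : 0 2 9 9
mod    : 0 2 0
+      : 0 2
-      : -2
dup    : -2 -2
swap   : -2 -2
0      : -2 -2 0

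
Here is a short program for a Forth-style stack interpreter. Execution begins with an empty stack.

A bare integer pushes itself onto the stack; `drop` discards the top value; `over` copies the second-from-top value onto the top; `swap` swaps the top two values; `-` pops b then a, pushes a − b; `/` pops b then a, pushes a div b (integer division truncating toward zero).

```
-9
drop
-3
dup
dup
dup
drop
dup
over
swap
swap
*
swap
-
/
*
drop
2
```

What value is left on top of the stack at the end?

2

-9   : [-9]
drop : []
-3   : [-3]
dup  : [-3, -3]
dup  : [-3, -3, -3]
dup  : [-3, -3, -3, -3]
drop : [-3, -3, -3]
dup  : [-3, -3, -3, -3]
over : [-3, -3, -3, -3, -3]
swap : [-3, -3, -3, -3, -3]
swap : [-3, -3, -3, -3, -3]
*    : [-3, -3, -3, 9]
swap : [-3, -3, 9, -3]
-    : [-3, -3, 12]
/    : [-3, 0]
*    : [0]
drop : []
2    : [2]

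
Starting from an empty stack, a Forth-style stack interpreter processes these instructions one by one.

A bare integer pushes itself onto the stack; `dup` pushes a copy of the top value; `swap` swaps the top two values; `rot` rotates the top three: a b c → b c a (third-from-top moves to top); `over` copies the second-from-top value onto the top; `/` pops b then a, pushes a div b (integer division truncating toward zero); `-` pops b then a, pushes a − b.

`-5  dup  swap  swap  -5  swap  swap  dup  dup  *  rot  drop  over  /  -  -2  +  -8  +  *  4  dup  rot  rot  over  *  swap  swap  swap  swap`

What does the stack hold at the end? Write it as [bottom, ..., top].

[4, 50, 200]

-5   -> -5
dup  -> -5 -5
swap -> -5 -5
swap -> -5 -5
-5   -> -5 -5 -5
swap -> -5 -5 -5
swap -> -5 -5 -5
dup  -> -5 -5 -5 -5
dup  -> -5 -5 -5 -5 -5
*    -> -5 -5 -5 25
rot  -> -5 -5 25 -5
drop -> -5 -5 25
over -> -5 -5 25 -5
/    -> -5 -5 -5
-    -> -5 0
-2   -> -5 0 -2
+    -> -5 -2
-8   -> -5 -2 -8
+    -> -5 -10
*    -> 50
4    -> 50 4
dup  -> 50 4 4
rot  -> 4 4 50
rot  -> 4 50 4
over -> 4 50 4 50
*    -> 4 50 200
swap -> 4 200 50
swap -> 4 50 200
swap -> 4 200 50
swap -> 4 50 200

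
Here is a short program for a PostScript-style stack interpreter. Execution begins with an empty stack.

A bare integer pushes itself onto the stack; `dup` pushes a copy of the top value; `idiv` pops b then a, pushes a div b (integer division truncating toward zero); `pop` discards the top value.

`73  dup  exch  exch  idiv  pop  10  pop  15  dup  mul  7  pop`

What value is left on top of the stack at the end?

73   → 73
dup  → 73 73
exch → 73 73
exch → 73 73
idiv → 1
pop  → (empty)
10   → 10
pop  → (empty)
15   → 15
dup  → 15 15
mul  → 225
7    → 225 7
pop  → 225

225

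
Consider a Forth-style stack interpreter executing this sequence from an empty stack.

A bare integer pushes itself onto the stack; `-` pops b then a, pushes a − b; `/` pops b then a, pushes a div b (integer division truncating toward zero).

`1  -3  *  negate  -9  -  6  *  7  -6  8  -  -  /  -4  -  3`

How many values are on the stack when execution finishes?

2

1      : 1
-3     : 1 -3
*      : -3
negate : 3
-9     : 3 -9
-      : 12
6      : 12 6
*      : 72
7      : 72 7
-6     : 72 7 -6
8      : 72 7 -6 8
-      : 72 7 -14
-      : 72 21
/      : 3
-4     : 3 -4
-      : 7
3      : 7 3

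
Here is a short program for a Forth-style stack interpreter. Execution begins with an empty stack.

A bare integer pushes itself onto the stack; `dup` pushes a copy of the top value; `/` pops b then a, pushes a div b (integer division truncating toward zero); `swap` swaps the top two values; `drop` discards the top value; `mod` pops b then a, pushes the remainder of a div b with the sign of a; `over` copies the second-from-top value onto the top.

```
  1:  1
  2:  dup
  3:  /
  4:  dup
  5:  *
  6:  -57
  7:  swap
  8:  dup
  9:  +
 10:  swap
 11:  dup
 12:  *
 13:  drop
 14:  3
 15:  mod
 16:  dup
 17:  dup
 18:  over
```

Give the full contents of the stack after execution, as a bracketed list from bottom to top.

[2, 2, 2, 2]

1    : [1]
dup  : [1, 1]
/    : [1]
dup  : [1, 1]
*    : [1]
-57  : [1, -57]
swap : [-57, 1]
dup  : [-57, 1, 1]
+    : [-57, 2]
swap : [2, -57]
dup  : [2, -57, -57]
*    : [2, 3249]
drop : [2]
3    : [2, 3]
mod  : [2]
dup  : [2, 2]
dup  : [2, 2, 2]
over : [2, 2, 2, 2]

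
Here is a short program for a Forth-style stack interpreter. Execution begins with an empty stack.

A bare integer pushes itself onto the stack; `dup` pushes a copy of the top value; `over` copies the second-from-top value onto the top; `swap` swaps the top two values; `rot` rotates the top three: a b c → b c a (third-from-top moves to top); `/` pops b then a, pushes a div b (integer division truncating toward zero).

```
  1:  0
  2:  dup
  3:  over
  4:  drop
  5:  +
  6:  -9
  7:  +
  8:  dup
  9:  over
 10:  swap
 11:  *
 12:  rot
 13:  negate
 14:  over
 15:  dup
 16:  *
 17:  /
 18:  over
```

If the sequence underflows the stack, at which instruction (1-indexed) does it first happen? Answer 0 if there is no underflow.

0    : 0
dup  : 0 0
over : 0 0 0
drop : 0 0
+    : 0
-9   : 0 -9
+    : -9
dup  : -9 -9
over : -9 -9 -9
swap : -9 -9 -9
*    : -9 81
rot  — needs 3 operands, stack has 2 → underflow

12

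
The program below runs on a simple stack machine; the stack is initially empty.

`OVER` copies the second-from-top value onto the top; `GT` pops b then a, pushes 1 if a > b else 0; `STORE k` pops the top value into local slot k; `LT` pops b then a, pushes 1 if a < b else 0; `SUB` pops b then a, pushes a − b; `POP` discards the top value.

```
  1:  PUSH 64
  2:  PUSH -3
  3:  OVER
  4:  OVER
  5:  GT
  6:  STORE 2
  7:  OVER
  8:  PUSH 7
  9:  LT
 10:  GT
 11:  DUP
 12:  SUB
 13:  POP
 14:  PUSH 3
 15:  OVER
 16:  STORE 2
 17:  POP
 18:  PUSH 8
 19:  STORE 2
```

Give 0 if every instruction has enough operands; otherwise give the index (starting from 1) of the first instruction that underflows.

0

PUSH 64 → [64]
PUSH -3 → [64, -3]
OVER    → [64, -3, 64]
OVER    → [64, -3, 64, -3]
GT      → [64, -3, 1]
STORE 2 → [64, -3]
OVER    → [64, -3, 64]
PUSH 7  → [64, -3, 64, 7]
LT      → [64, -3, 0]
GT      → [64, 0]
DUP     → [64, 0, 0]
SUB     → [64, 0]
POP     → [64]
PUSH 3  → [64, 3]
OVER    → [64, 3, 64]
STORE 2 → [64, 3]
POP     → [64]
PUSH 8  → [64, 8]
STORE 2 → [64]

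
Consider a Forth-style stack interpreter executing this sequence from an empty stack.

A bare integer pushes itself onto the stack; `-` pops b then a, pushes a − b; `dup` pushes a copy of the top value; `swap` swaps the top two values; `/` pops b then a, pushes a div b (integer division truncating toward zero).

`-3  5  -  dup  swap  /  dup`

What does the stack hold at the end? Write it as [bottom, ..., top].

-3   : [-3]
5    : [-3, 5]
-    : [-8]
dup  : [-8, -8]
swap : [-8, -8]
/    : [1]
dup  : [1, 1]

[1, 1]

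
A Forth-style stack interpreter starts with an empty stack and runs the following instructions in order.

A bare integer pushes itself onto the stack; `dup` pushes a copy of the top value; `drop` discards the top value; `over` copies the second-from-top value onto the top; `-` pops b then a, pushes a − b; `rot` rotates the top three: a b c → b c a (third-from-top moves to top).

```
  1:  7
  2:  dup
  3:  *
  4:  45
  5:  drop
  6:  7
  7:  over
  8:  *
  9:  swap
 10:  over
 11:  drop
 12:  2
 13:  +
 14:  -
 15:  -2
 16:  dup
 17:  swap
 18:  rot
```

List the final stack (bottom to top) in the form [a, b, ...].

7     7
dup   7 7
*     49
45    49 45
drop  49
7     49 7
over  49 7 49
*     49 343
swap  343 49
over  343 49 343
drop  343 49
2     343 49 2
+     343 51
-     292
-2    292 -2
dup   292 -2 -2
swap  292 -2 -2
rot   -2 -2 292

[-2, -2, 292]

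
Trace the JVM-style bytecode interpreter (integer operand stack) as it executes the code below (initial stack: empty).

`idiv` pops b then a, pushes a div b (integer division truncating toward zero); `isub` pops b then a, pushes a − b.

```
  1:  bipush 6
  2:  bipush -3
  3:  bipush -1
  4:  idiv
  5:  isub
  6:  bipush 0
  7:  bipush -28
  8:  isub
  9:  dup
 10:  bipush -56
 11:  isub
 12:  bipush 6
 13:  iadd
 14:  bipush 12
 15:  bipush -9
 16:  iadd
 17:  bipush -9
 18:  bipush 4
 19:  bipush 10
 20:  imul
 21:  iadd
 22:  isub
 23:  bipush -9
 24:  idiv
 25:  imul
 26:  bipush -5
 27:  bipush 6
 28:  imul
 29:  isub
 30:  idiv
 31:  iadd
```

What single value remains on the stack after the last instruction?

3

bipush 6   : 6
bipush -3  : 6 -3
bipush -1  : 6 -3 -1
idiv       : 6 3
isub       : 3
bipush 0   : 3 0
bipush -28 : 3 0 -28
isub       : 3 28
dup        : 3 28 28
bipush -56 : 3 28 28 -56
isub       : 3 28 84
bipush 6   : 3 28 84 6
iadd       : 3 28 90
bipush 12  : 3 28 90 12
bipush -9  : 3 28 90 12 -9
iadd       : 3 28 90 3
bipush -9  : 3 28 90 3 -9
bipush 4   : 3 28 90 3 -9 4
bipush 10  : 3 28 90 3 -9 4 10
imul       : 3 28 90 3 -9 40
iadd       : 3 28 90 3 31
isub       : 3 28 90 -28
bipush -9  : 3 28 90 -28 -9
idiv       : 3 28 90 3
imul       : 3 28 270
bipush -5  : 3 28 270 -5
bipush 6   : 3 28 270 -5 6
imul       : 3 28 270 -30
isub       : 3 28 300
idiv       : 3 0
iadd       : 3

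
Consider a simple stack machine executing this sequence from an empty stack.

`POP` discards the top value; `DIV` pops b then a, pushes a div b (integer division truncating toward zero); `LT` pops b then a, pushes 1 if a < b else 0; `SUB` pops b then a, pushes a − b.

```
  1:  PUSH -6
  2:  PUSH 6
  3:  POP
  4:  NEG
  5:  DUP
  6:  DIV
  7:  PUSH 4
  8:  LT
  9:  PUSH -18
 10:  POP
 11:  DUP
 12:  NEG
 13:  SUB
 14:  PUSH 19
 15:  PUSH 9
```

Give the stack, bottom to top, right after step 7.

[1, 4]

PUSH -6 -> -6
PUSH 6  -> -6 6
POP     -> -6
NEG     -> 6
DUP     -> 6 6
DIV     -> 1
PUSH 4  -> 1 4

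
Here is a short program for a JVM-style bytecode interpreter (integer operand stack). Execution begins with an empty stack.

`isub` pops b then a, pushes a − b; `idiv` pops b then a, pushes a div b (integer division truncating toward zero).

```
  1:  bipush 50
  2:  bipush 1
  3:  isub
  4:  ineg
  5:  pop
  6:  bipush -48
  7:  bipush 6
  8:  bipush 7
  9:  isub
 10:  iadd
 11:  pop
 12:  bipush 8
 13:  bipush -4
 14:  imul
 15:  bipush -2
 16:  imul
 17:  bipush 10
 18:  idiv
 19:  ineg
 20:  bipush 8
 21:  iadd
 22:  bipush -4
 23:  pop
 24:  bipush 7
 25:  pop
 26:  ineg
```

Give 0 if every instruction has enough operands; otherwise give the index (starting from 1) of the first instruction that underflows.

0

bipush 50  : 50
bipush 1   : 50 1
isub       : 49
ineg       : -49
pop        : (empty)
bipush -48 : -48
bipush 6   : -48 6
bipush 7   : -48 6 7
isub       : -48 -1
iadd       : -49
pop        : (empty)
bipush 8   : 8
bipush -4  : 8 -4
imul       : -32
bipush -2  : -32 -2
imul       : 64
bipush 10  : 64 10
idiv       : 6
ineg       : -6
bipush 8   : -6 8
iadd       : 2
bipush -4  : 2 -4
pop        : 2
bipush 7   : 2 7
pop        : 2
ineg       : -2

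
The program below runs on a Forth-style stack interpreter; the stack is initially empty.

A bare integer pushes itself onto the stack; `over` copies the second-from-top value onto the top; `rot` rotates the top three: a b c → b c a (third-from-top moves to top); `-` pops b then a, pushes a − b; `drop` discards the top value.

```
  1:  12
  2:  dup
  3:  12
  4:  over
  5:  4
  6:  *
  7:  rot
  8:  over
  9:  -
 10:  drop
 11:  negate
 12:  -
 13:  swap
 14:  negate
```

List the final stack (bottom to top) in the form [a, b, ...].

12     -> 12
dup    -> 12 12
12     -> 12 12 12
over   -> 12 12 12 12
4      -> 12 12 12 12 4
*      -> 12 12 12 48
rot    -> 12 12 48 12
over   -> 12 12 48 12 48
-      -> 12 12 48 -36
drop   -> 12 12 48
negate -> 12 12 -48
-      -> 12 60
swap   -> 60 12
negate -> 60 -12

[60, -12]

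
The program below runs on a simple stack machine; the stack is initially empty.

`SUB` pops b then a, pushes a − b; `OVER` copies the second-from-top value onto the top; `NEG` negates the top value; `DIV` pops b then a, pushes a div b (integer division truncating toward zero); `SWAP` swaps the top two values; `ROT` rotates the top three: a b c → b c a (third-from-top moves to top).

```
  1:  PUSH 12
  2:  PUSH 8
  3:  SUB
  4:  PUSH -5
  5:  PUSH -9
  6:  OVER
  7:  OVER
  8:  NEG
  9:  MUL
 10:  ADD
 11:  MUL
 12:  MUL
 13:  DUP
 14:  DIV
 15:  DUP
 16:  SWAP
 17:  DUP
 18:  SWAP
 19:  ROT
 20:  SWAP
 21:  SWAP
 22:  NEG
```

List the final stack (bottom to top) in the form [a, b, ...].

[1, 1, -1]

PUSH 12  12
PUSH 8   12 8
SUB      4
PUSH -5  4 -5
PUSH -9  4 -5 -9
OVER     4 -5 -9 -5
OVER     4 -5 -9 -5 -9
NEG      4 -5 -9 -5 9
MUL      4 -5 -9 -45
ADD      4 -5 -54
MUL      4 270
MUL      1080
DUP      1080 1080
DIV      1
DUP      1 1
SWAP     1 1
DUP      1 1 1
SWAP     1 1 1
ROT      1 1 1
SWAP     1 1 1
SWAP     1 1 1
NEG      1 1 -1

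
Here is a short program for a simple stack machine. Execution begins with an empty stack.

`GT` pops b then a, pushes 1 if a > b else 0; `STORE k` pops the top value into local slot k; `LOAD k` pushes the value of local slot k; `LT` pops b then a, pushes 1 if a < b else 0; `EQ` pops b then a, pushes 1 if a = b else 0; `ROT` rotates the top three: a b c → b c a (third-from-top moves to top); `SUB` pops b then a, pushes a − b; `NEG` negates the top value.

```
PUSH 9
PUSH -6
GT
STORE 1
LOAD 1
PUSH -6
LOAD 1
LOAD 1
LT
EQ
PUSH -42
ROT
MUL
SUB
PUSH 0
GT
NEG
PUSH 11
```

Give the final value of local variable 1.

PUSH 9   : [9]
PUSH -6  : [9, -6]
GT       : [1]
STORE 1  : []
LOAD 1   : [1]
PUSH -6  : [1, -6]
LOAD 1   : [1, -6, 1]
LOAD 1   : [1, -6, 1, 1]
LT       : [1, -6, 0]
EQ       : [1, 0]
PUSH -42 : [1, 0, -42]
ROT      : [0, -42, 1]
MUL      : [0, -42]
SUB      : [42]
PUSH 0   : [42, 0]
GT       : [1]
NEG      : [-1]
PUSH 11  : [-1, 11]

1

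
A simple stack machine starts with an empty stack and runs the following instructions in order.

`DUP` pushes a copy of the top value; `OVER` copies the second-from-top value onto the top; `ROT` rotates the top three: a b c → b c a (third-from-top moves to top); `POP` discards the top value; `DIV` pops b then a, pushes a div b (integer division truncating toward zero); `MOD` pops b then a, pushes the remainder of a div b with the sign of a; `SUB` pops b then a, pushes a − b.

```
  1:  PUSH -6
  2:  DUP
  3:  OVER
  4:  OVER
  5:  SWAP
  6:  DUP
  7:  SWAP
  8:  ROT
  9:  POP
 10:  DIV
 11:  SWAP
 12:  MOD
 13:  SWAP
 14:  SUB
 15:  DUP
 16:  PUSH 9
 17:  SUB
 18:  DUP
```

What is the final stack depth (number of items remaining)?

PUSH -6  [-6]
DUP      [-6, -6]
OVER     [-6, -6, -6]
OVER     [-6, -6, -6, -6]
SWAP     [-6, -6, -6, -6]
DUP      [-6, -6, -6, -6, -6]
SWAP     [-6, -6, -6, -6, -6]
ROT      [-6, -6, -6, -6, -6]
POP      [-6, -6, -6, -6]
DIV      [-6, -6, 1]
SWAP     [-6, 1, -6]
MOD      [-6, 1]
SWAP     [1, -6]
SUB      [7]
DUP      [7, 7]
PUSH 9   [7, 7, 9]
SUB      [7, -2]
DUP      [7, -2, -2]

3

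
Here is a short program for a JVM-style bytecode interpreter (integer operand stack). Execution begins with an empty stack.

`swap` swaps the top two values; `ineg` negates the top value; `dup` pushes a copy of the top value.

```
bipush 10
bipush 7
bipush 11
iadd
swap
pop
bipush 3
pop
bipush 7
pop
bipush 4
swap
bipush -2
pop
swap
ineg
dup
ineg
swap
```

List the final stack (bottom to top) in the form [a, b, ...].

[18, 4, -4]

bipush 10 → 10
bipush 7  → 10 7
bipush 11 → 10 7 11
iadd      → 10 18
swap      → 18 10
pop       → 18
bipush 3  → 18 3
pop       → 18
bipush 7  → 18 7
pop       → 18
bipush 4  → 18 4
swap      → 4 18
bipush -2 → 4 18 -2
pop       → 4 18
swap      → 18 4
ineg      → 18 -4
dup       → 18 -4 -4
ineg      → 18 -4 4
swap      → 18 4 -4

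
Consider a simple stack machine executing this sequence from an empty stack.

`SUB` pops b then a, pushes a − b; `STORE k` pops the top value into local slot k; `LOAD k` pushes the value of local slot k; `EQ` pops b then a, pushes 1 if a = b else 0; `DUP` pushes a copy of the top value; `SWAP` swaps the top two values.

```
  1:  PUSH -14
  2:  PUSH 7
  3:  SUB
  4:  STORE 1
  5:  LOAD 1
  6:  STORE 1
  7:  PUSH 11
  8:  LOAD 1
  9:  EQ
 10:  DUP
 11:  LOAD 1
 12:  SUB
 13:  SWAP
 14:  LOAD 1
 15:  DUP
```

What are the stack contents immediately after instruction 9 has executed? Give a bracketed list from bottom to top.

PUSH -14 → [-14]
PUSH 7   → [-14, 7]
SUB      → [-21]
STORE 1  → []
LOAD 1   → [-21]
STORE 1  → []
PUSH 11  → [11]
LOAD 1   → [11, -21]
EQ       → [0]

[0]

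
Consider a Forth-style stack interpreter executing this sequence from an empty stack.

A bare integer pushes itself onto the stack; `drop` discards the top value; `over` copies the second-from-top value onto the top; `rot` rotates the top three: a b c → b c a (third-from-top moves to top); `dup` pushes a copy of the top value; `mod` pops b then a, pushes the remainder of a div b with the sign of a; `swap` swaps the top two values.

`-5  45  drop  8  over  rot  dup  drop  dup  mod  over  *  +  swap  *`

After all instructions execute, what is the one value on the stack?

-5   -> [-5]
45   -> [-5, 45]
drop -> [-5]
8    -> [-5, 8]
over -> [-5, 8, -5]
rot  -> [8, -5, -5]
dup  -> [8, -5, -5, -5]
drop -> [8, -5, -5]
dup  -> [8, -5, -5, -5]
mod  -> [8, -5, 0]
over -> [8, -5, 0, -5]
*    -> [8, -5, 0]
+    -> [8, -5]
swap -> [-5, 8]
*    -> [-40]

-40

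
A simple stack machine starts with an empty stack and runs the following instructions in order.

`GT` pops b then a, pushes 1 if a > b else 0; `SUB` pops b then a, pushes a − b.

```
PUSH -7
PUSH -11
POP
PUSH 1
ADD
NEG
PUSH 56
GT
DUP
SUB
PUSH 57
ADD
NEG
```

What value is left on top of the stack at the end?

PUSH -7  → -7
PUSH -11 → -7 -11
POP      → -7
PUSH 1   → -7 1
ADD      → -6
NEG      → 6
PUSH 56  → 6 56
GT       → 0
DUP      → 0 0
SUB      → 0
PUSH 57  → 0 57
ADD      → 57
NEG      → -57

-57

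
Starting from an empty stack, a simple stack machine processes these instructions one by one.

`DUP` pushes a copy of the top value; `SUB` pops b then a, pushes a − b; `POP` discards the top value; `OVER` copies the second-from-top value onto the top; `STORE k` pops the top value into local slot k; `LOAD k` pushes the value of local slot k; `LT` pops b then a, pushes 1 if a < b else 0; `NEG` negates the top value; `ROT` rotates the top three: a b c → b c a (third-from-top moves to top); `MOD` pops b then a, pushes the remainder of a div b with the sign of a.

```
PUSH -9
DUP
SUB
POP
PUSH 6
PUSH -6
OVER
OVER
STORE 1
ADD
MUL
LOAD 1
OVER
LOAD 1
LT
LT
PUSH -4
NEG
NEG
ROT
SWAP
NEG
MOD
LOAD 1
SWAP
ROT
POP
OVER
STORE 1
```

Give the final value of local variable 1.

-6

PUSH -9 -> -9
DUP     -> -9 -9
SUB     -> 0
POP     -> (empty)
PUSH 6  -> 6
PUSH -6 -> 6 -6
OVER    -> 6 -6 6
OVER    -> 6 -6 6 -6
STORE 1 -> 6 -6 6
ADD     -> 6 0
MUL     -> 0
LOAD 1  -> 0 -6
OVER    -> 0 -6 0
LOAD 1  -> 0 -6 0 -6
LT      -> 0 -6 0
LT      -> 0 1
PUSH -4 -> 0 1 -4
NEG     -> 0 1 4
NEG     -> 0 1 -4
ROT     -> 1 -4 0
SWAP    -> 1 0 -4
NEG     -> 1 0 4
MOD     -> 1 0
LOAD 1  -> 1 0 -6
SWAP    -> 1 -6 0
ROT     -> -6 0 1
POP     -> -6 0
OVER    -> -6 0 -6
STORE 1 -> -6 0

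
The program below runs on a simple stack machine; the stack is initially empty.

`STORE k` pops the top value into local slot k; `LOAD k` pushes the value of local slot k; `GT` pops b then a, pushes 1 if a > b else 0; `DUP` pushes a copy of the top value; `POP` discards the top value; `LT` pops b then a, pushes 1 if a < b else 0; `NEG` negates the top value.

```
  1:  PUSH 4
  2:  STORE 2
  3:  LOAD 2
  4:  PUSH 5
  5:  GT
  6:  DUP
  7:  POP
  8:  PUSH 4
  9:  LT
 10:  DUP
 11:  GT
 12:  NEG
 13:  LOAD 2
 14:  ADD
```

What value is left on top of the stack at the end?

PUSH 4   [4]
STORE 2  []
LOAD 2   [4]
PUSH 5   [4, 5]
GT       [0]
DUP      [0, 0]
POP      [0]
PUSH 4   [0, 4]
LT       [1]
DUP      [1, 1]
GT       [0]
NEG      [0]
LOAD 2   [0, 4]
ADD      [4]

4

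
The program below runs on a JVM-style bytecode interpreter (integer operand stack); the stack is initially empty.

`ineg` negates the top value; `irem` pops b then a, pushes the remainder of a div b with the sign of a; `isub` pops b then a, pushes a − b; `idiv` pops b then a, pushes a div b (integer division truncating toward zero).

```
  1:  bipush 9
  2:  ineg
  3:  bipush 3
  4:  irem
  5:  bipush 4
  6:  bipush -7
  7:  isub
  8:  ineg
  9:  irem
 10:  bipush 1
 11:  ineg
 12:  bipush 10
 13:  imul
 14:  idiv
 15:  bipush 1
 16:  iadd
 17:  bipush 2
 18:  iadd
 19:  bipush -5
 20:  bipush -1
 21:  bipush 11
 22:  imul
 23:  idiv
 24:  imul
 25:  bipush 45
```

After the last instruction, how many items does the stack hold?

bipush 9  → 9
ineg      → -9
bipush 3  → -9 3
irem      → 0
bipush 4  → 0 4
bipush -7 → 0 4 -7
isub      → 0 11
ineg      → 0 -11
irem      → 0
bipush 1  → 0 1
ineg      → 0 -1
bipush 10 → 0 -1 10
imul      → 0 -10
idiv      → 0
bipush 1  → 0 1
iadd      → 1
bipush 2  → 1 2
iadd      → 3
bipush -5 → 3 -5
bipush -1 → 3 -5 -1
bipush 11 → 3 -5 -1 11
imul      → 3 -5 -11
idiv      → 3 0
imul      → 0
bipush 45 → 0 45

2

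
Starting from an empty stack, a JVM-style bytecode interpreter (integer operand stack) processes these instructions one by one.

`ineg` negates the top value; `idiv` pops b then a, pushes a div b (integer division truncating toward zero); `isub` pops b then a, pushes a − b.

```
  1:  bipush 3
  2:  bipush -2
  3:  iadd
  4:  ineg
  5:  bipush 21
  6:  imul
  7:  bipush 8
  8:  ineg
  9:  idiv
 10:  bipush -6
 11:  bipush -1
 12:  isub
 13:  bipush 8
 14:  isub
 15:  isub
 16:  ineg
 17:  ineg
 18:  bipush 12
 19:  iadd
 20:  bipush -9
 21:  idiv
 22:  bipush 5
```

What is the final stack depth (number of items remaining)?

bipush 3  → [3]
bipush -2 → [3, -2]
iadd      → [1]
ineg      → [-1]
bipush 21 → [-1, 21]
imul      → [-21]
bipush 8  → [-21, 8]
ineg      → [-21, -8]
idiv      → [2]
bipush -6 → [2, -6]
bipush -1 → [2, -6, -1]
isub      → [2, -5]
bipush 8  → [2, -5, 8]
isub      → [2, -13]
isub      → [15]
ineg      → [-15]
ineg      → [15]
bipush 12 → [15, 12]
iadd      → [27]
bipush -9 → [27, -9]
idiv      → [-3]
bipush 5  → [-3, 5]

2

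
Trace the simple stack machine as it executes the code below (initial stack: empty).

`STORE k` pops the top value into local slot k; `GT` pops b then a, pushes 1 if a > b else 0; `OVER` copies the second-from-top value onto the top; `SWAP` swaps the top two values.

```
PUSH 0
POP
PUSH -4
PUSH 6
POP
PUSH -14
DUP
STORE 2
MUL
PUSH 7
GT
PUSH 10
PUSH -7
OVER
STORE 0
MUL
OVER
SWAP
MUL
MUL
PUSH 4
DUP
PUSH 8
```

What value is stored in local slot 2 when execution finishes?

PUSH 0    0
POP       (empty)
PUSH -4   -4
PUSH 6    -4 6
POP       -4
PUSH -14  -4 -14
DUP       -4 -14 -14
STORE 2   -4 -14
MUL       56
PUSH 7    56 7
GT        1
PUSH 10   1 10
PUSH -7   1 10 -7
OVER      1 10 -7 10
STORE 0   1 10 -7
MUL       1 -70
OVER      1 -70 1
SWAP      1 1 -70
MUL       1 -70
MUL       -70
PUSH 4    -70 4
DUP       -70 4 4
PUSH 8    -70 4 4 8

-14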